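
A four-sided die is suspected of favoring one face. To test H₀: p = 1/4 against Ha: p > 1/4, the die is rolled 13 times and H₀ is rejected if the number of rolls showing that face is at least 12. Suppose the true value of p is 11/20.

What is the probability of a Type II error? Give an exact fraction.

Under the alternative p = 11/20, X ~ Binomial(13, 11/20); β is the probability the test does not reject, P(X < 12).
Equivalently, β = 1 − P(X ≥ 12) = 636861571623279/640000000000000.

636861571623279/640000000000000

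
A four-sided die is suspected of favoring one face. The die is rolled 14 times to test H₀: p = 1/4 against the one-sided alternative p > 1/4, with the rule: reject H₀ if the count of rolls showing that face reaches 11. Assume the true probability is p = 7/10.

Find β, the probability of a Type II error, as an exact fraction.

32241628521117/50000000000000

A Type II error is failing to reject when Ha holds: with p = 7/10, β = P(Y ≤ 10).
Summing C(14,j)·(7/10)^j·(3/10)^{14-j} for j = 0..10 gives 32241628521117/50000000000000.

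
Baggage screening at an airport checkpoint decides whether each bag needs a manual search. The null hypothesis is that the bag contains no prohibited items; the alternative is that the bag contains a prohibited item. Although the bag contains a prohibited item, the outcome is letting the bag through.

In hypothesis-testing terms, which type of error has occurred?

Type II error

'Letting the bag through' corresponds to failing to reject H₀.
H₀ was not rejected but H₀ is false — a Type II error (false negative).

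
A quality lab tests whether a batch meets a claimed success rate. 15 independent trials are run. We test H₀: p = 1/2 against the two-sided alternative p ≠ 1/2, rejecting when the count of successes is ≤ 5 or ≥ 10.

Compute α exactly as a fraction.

Under H₀, X ~ Binomial(15, 1/2); α is the probability of landing in either tail, P(X ≤ 5) + P(X ≥ 10).
By symmetry, α = 2·P(X ≤ 5) = 2·(1 + 15 + 105 + 455 + 1365 + 3003)/32768 = 9888/32768 = 309/1024.

309/1024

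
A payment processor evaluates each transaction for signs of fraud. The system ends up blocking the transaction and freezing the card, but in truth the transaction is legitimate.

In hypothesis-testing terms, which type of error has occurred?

The null hypothesis here is that the transaction is legitimate.
'Blocking the transaction and freezing the card' corresponds to rejecting H₀.
H₀ was rejected but H₀ is true — a Type I error (false positive).

Type I error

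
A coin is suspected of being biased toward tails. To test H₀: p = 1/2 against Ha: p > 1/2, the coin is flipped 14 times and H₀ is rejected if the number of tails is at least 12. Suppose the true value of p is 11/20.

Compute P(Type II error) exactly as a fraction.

805268516435735481/819200000000000000

Under the alternative p = 11/20, Y ~ Binomial(14, 11/20); β is the probability the test does not reject, P(Y < 12).
Summing C(14,j)·(11/20)^j·(9/20)^{14-j} for j = 0..11 gives 805268516435735481/819200000000000000.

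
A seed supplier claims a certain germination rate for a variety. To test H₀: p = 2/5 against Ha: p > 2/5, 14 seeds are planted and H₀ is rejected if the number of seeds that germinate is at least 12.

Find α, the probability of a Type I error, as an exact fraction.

The Type I error probability is α = P(Y ≥ 12) computed under H₀, where Y ~ Binomial(14, 2/5).
Summing C(14,j)(2/5)^j(3/5)^{14−j} for j = 12,…,14 gives 3715072/6103515625.

3715072/6103515625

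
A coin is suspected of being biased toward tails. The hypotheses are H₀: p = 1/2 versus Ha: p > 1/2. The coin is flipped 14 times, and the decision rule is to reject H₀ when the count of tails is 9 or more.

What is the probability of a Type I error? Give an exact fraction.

3473/16384

Under H₀, S ~ Binomial(14, 1/2), and α = P(S ≥ 9).
Summing the upper tail: (2002 + 1001 + 364 + 91 + 14 + 1) / 2^14 = 3473/16384.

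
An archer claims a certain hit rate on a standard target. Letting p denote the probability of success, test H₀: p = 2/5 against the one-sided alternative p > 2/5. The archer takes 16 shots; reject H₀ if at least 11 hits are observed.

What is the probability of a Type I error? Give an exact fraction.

2920824832/152587890625

The Type I error probability is α = P(K ≥ 11) computed under H₀, where K ~ Binomial(16, 2/5).
Summing C(16,j)(2/5)^j(3/5)^{16−j} for j = 11,…,16 gives 2920824832/152587890625.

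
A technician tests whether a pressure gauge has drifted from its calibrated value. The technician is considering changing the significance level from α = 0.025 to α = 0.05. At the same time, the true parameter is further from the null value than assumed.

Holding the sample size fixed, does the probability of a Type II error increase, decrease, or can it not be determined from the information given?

It decreases.

A larger α widens the rejection region, so when the alternative is true more outcomes lead to rejection — failing to reject becomes less likely. A bigger departure from H₀ is easier for the test to detect, so it fails to reject less often. Both changes push β in the same direction.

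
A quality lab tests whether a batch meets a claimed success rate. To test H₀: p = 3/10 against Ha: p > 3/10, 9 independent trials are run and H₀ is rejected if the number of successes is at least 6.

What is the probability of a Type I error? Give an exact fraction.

12647421/500000000

The Type I error probability is α = P(Y ≥ 6) computed under H₀, where Y ~ Binomial(9, 3/10).
Adding the binomial terms for j = 6 through 9 with p = 3/10 yields 12647421/500000000.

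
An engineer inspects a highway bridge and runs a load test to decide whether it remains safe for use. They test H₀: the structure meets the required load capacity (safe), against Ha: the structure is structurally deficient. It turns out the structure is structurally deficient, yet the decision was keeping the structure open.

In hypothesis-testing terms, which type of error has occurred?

'Keeping the structure open' corresponds to failing to reject H₀.
H₀ was not rejected but H₀ is false — a Type II error (false negative).

Type II error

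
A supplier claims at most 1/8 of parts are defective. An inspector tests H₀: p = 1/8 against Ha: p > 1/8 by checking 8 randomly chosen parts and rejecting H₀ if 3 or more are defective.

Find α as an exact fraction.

1129899/16777216

α = P(reject H₀ | H₀ true) = P(Y ≥ 3 | p = 1/8), Y ~ Binomial(8, 1/8).
Via the complement, α = 1 − Σ_{j=0}^{2} C(8,j)(1/8)^j(7/8)^{8-j} = 1129899/16777216.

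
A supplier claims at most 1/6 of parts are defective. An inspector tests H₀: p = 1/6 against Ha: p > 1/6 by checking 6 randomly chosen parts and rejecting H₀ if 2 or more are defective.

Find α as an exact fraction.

12281/46656

Under H₀, S ~ Binomial(6, 1/6); the Type I error rate is P(S ≥ 2).
α = 1 − P(S ≤ 1) = 1 − 34375/46656 = 12281/46656.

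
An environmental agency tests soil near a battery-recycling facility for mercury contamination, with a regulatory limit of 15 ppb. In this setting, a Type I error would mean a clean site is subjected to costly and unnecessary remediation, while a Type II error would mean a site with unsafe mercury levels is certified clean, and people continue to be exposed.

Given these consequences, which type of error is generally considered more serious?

Type II error

The Type II consequence (a site with unsafe mercury levels is certified clean, and people continue to be exposed) is more severe than the Type I consequence (a clean site is subjected to costly and unnecessary remediation).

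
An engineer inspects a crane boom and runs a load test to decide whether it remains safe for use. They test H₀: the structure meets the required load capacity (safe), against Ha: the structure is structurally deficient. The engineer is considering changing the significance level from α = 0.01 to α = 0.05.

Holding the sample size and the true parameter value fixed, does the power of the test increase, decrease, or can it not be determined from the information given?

It increases.

Relaxing α lowers the evidence threshold; under Ha, outcomes that previously fell short now trigger rejection.
Since power = 1 − β and β decreases, power increases.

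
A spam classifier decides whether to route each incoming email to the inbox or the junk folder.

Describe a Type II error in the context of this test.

A Type II error would mean concluding that the message is legitimate (not spam) (or at least failing to establish that the message is spam) when in fact the message is spam.

With the conventional null hypothesis that the message is legitimate (not spam):
A Type II error is failing to reject H₀ when H₀ is false.
Here that means delivering the message to the inbox when actually the message is spam.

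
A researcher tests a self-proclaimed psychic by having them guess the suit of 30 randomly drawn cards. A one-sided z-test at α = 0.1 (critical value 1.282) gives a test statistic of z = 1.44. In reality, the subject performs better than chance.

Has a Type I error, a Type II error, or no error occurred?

Neither — the decision is correct.

The conventional null hypothesis is that the subject is guessing at random (p = 1/4).
Since z = 1.44 > z* = 1.282, H₀ is rejected.
H₀ is false (actually the subject performs better than chance).
The decision matches the true state — no error.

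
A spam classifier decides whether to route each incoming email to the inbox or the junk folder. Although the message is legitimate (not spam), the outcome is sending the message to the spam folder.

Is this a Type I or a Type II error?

Type I error

The null hypothesis here is that the message is legitimate (not spam).
'Sending the message to the spam folder' corresponds to rejecting H₀.
H₀ was rejected but H₀ is true — a Type I error (false positive).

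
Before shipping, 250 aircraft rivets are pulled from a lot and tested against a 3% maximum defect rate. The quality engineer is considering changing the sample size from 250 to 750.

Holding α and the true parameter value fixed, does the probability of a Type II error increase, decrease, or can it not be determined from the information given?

A larger sample reduces the standard error, pulling the sampling distribution under Ha further from the non-rejection region.

It decreases.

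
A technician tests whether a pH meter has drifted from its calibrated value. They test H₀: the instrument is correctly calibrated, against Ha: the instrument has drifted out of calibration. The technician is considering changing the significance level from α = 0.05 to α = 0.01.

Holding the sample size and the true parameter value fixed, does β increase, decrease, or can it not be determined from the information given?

It increases.

Tightening α shrinks the rejection region. When Ha holds, fewer sample outcomes clear the stricter threshold, so more fall in the acceptance region.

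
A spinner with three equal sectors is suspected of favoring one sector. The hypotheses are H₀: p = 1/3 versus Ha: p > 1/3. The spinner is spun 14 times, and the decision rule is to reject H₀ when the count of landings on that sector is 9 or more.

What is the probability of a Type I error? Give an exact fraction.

9265/531441

Under H₀, S ~ Binomial(14, 1/3), and α = P(S ≥ 9).
P(S ≥ 9) = Σ_{j=9}^{14} C(14,j)·(1/3)^j·(2/3)^{14-j} = 9265/531441.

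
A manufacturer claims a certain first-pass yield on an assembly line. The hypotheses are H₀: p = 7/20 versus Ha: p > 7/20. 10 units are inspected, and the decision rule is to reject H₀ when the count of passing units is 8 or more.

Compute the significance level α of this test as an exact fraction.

12342438941/2560000000000

The Type I error probability is α = P(K ≥ 8) computed under H₀, where K ~ Binomial(10, 7/20).
P(K ≥ 8) = Σ_{j=8}^{10} C(10,j)·(7/20)^j·(13/20)^{10-j} = 12342438941/2560000000000.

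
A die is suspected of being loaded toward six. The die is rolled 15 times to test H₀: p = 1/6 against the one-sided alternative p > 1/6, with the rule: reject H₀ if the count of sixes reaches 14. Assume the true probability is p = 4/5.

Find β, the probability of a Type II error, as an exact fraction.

β = P(fail to reject H₀ | Ha true) = P(S ≤ 13 | p = 4/5), S ~ Binomial(15, 4/5).
Equivalently, β = 1 − P(S ≥ 14) = 25417304461/30517578125.

25417304461/30517578125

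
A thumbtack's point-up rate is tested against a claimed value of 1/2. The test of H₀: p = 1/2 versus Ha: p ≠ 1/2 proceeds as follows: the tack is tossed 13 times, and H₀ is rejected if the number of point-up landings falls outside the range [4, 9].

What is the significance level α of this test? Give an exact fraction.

189/2048

The significance level is the null-hypothesis probability of the rejection region {≤3} ∪ {≥10}.
By symmetry, α = 2·P(Y ≤ 3) = 2·(1 + 13 + 78 + 286)/8192 = 756/8192 = 189/2048.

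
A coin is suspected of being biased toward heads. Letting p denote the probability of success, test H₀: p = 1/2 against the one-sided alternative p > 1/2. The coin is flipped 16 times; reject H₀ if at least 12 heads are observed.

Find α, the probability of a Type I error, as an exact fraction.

2517/65536

Under H₀, X ~ Binomial(16, 1/2), and α = P(X ≥ 12).
P(X ≥ 12) = [C(16,12) + C(16,13) + C(16,14) + C(16,15) + C(16,16)] / 2^16 = (1820 + 560 + 120 + 16 + 1) / 65536 = 2517/65536.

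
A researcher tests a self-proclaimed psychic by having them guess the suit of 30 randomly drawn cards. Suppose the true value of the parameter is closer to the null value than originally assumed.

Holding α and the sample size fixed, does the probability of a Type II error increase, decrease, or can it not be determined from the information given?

A smaller departure from H₀ means the test statistic under Ha is distributed closer to where it would be under H₀; rejection becomes less likely.

It increases.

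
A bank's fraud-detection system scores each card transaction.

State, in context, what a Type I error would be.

With the conventional null hypothesis that the transaction is legitimate:
A Type I error is rejecting H₀ when H₀ is true.
Here that means blocking the transaction and freezing the card when actually the transaction is legitimate.

A Type I error would mean concluding that the transaction is fraudulent when in fact the transaction is legitimate.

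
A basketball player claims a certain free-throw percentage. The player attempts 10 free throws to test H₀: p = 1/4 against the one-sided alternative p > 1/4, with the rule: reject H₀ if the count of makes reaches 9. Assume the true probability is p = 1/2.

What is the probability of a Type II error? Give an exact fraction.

1013/1024

A Type II error is failing to reject when Ha holds: with p = 1/2, β = P(X ≤ 8).
Adding the binomial probabilities P(X=0)+…+P(X=8) at p = 1/2 gives 1013/1024.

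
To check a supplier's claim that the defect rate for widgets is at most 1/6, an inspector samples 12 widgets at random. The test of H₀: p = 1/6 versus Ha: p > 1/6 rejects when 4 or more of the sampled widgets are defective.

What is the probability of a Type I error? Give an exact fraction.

Under H₀, K ~ Binomial(12, 1/6); the Type I error rate is P(K ≥ 4).
Via the complement, α = 1 − Σ_{j=0}^{3} C(12,j)(1/6)^j(5/6)^{12-j} = 90828487/725594112.

90828487/725594112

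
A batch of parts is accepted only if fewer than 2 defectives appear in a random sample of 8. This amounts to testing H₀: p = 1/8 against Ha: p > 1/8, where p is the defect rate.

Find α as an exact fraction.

4424071/16777216

The significance level is the probability, assuming p = 1/8, of seeing 2 or more defectives in 8 draws.
Via the complement, α = 1 − Σ_{j=0}^{1} C(8,j)(1/8)^j(7/8)^{8-j} = 4424071/16777216.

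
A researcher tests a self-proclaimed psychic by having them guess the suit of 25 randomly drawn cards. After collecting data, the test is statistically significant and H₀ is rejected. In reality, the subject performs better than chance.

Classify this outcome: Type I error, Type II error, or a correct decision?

No error — this is a correct decision.

The conventional null hypothesis here is that the subject is guessing at random (p = 1/4).
The test rejected a false H₀ — the decision matches the true state.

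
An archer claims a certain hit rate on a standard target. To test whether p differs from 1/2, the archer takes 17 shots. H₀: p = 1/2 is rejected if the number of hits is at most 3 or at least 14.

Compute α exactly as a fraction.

Under H₀, X ~ Binomial(17, 1/2); α is the probability of landing in either tail, P(X ≤ 3) + P(X ≥ 14).
By symmetry, α = 2·P(X ≤ 3) = 2·(1 + 17 + 136 + 680)/131072 = 1668/131072 = 417/32768.

417/32768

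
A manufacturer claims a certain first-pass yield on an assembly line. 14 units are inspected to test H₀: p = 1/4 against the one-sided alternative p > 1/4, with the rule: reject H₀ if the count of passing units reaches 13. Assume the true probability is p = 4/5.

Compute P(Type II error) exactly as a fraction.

β = P(fail to reject H₀ | Ha true) = P(S ≤ 12 | p = 4/5), S ~ Binomial(14, 4/5).
Equivalently, β = 1 − P(S ≥ 13) = 4895556073/6103515625.

4895556073/6103515625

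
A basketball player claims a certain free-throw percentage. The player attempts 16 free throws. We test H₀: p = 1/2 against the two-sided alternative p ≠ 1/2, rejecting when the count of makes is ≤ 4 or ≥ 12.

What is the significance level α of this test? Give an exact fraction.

Under H₀, X ~ Binomial(16, 1/2); α is the probability of landing in either tail, P(X ≤ 4) + P(X ≥ 12).
By symmetry, α = 2·P(X ≤ 4) = 2·(1 + 16 + 120 + 560 + 1820)/65536 = 5034/65536 = 2517/32768.

2517/32768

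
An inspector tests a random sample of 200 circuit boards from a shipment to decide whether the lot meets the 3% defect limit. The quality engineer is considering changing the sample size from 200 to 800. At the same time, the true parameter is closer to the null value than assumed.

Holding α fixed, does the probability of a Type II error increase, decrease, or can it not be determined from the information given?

The first change alone would make β decrease; the second alone would make β increase. Which effect dominates depends on the magnitudes, which are not given.

Cannot be determined from the information given.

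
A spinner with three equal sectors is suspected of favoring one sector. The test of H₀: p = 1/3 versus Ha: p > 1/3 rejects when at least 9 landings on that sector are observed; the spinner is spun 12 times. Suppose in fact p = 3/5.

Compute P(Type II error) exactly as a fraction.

A Type II error is failing to reject when Ha holds: with p = 3/5, β = P(X ≤ 8).
Summing C(12,j)·(3/5)^j·(2/5)^{12-j} for j = 0..8 gives 37825328/48828125.

37825328/48828125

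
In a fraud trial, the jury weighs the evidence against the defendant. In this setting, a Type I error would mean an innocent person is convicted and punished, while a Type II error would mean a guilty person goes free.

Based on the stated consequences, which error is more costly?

Type I error

The Type I consequence (an innocent person is convicted and punished) is more severe than the Type II consequence (a guilty person goes free).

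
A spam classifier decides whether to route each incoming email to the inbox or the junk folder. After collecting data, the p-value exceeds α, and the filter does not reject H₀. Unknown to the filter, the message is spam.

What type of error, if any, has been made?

The conventional null hypothesis here is that the message is legitimate (not spam).
H₀ was not rejected, but H₀ is actually false.
Failing to reject a false null hypothesis is a Type II error (false negative).

Type II error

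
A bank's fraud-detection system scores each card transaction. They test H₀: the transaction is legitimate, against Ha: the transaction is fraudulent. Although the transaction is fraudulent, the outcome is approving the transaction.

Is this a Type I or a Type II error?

Type II error

'Approving the transaction' corresponds to failing to reject H₀.
H₀ was not rejected but H₀ is false — a Type II error (false negative).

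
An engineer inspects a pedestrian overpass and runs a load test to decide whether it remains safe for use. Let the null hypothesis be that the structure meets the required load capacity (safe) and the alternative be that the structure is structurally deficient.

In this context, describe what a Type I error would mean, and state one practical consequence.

A Type I error would mean concluding that the structure is structurally deficient when in fact the structure meets the required load capacity (safe). Consequence: a sound structure is closed unnecessarily, at significant cost and disruption.

A Type I error is rejecting H₀ when H₀ is true.
Here that means closing the structure for repairs when actually the structure meets the required load capacity (safe).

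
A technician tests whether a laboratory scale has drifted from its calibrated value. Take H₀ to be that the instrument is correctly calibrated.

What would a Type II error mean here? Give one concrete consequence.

A Type II error would mean concluding that the instrument is correctly calibrated (or at least failing to establish that the instrument has drifted out of calibration) when in fact the instrument has drifted out of calibration. Consequence: an out-of-calibration instrument continues producing bad measurements.

A Type II error is failing to reject H₀ when H₀ is false.
Here that means leaving the instrument in service when actually the instrument has drifted out of calibration.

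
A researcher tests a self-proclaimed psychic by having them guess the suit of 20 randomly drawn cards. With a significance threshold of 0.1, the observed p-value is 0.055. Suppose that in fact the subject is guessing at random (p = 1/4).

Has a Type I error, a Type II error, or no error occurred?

The conventional null hypothesis is that the subject is guessing at random (p = 1/4).
Since p = 0.055 < α = 0.1, H₀ is rejected.
H₀ is true (actually the subject is guessing at random (p = 1/4)).
Rejecting a true H₀ is a Type I error.

Type I error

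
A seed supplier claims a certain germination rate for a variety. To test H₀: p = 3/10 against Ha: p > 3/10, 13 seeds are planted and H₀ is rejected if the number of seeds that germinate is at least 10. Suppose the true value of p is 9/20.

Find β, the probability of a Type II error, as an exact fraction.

Under the alternative p = 9/20, K ~ Binomial(13, 9/20); β is the probability the test does not reject, P(K < 10).
Adding the binomial probabilities P(K=0)+…+P(K=9) at p = 9/20 gives 501584974994213/512000000000000.

501584974994213/512000000000000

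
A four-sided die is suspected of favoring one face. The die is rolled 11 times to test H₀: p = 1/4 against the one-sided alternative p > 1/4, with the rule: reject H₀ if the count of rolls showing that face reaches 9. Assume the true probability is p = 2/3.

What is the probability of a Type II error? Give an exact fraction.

1675/2187

β = P(fail to reject H₀ | Ha true) = P(Y ≤ 8 | p = 2/3), Y ~ Binomial(11, 2/3).
Equivalently, β = 1 − P(Y ≥ 9) = 1675/2187.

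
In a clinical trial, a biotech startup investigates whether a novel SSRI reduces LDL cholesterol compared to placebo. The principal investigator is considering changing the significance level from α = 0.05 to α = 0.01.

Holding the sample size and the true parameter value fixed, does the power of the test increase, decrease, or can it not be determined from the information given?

Tightening α shrinks the rejection region. When Ha holds, fewer sample outcomes clear the stricter threshold, so more fall in the acceptance region.
Since power = 1 − β and β increases, power decreases.

It decreases.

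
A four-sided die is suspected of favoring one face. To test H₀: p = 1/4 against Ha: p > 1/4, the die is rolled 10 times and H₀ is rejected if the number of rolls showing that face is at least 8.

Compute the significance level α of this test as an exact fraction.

109/262144

Under H₀, Y ~ Binomial(10, 1/4), and α = P(Y ≥ 8).
Summing C(10,j)(1/4)^j(3/4)^{10−j} for j = 8,…,10 gives 109/262144.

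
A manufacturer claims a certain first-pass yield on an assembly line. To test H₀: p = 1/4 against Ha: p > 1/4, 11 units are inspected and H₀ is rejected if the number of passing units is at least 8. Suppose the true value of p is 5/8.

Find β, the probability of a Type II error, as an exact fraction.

688976199/1073741824

Under the alternative p = 5/8, K ~ Binomial(11, 5/8); β is the probability the test does not reject, P(K < 8).
Summing C(11,j)·(5/8)^j·(3/8)^{11-j} for j = 0..7 gives 688976199/1073741824.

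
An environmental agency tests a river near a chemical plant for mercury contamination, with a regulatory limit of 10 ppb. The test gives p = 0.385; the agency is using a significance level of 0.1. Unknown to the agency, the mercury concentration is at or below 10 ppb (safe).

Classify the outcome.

No error — this is a correct decision.

The conventional null hypothesis is that the mercury concentration is at or below 10 ppb (safe).
Since p = 0.385 ≥ α = 0.1, H₀ is not rejected.
H₀ is true (actually the mercury concentration is at or below 10 ppb (safe)).
The decision matches the true state — no error.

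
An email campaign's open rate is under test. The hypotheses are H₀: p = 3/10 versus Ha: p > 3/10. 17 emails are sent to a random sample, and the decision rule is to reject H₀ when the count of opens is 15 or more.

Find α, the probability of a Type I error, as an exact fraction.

α = P(reject H₀ | H₀ true) = P(Y ≥ 15 | p = 3/10), with Y ~ Binomial(17, 3/10).
Summing C(17,j)(3/10)^j(7/10)^{17−j} for j = 15,…,17 gives 10087281621/10000000000000000.

10087281621/10000000000000000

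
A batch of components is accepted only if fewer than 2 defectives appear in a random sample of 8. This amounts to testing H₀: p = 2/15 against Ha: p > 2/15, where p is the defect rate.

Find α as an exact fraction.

Under H₀, X ~ Binomial(8, 2/15); the Type I error rate is P(X ≥ 2).
α = 1 − P(X ≤ 1) = 1 − 1819706993/2562890625 = 743183632/2562890625.

743183632/2562890625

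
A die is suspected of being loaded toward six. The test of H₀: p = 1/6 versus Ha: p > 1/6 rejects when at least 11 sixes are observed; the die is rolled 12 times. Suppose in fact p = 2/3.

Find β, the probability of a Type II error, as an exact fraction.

502769/531441

A Type II error is failing to reject when Ha holds: with p = 2/3, β = P(Y ≤ 10).
Summing C(12,j)·(2/3)^j·(1/3)^{12-j} for j = 0..10 gives 502769/531441.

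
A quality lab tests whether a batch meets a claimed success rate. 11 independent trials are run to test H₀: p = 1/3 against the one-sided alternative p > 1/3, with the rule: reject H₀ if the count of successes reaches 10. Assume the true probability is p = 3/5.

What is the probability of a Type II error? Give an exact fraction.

β = P(fail to reject H₀ | Ha true) = P(Y ≤ 9 | p = 3/5), Y ~ Binomial(11, 3/5).
Equivalently, β = 1 − P(Y ≥ 10) = 1894076/1953125.

1894076/1953125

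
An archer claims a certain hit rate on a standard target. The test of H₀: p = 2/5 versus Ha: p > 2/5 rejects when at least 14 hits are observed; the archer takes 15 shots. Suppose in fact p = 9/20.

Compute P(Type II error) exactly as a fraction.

Under the alternative p = 9/20, X ~ Binomial(15, 9/20); β is the probability the test does not reject, P(X < 14).
Adding the binomial probabilities P(X=0)+…+P(X=13) at p = 9/20 gives 16382009719056418393/16384000000000000000.

16382009719056418393/16384000000000000000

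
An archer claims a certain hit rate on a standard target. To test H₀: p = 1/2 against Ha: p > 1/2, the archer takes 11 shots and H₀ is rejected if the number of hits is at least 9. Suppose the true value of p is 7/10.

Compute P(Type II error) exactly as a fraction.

β = P(fail to reject H₀ | Ha true) = P(X ≤ 8 | p = 7/10), X ~ Binomial(11, 7/10).
Summing C(11,j)·(7/10)^j·(3/10)^{11-j} for j = 0..8 gives 2749038183/4000000000.

2749038183/4000000000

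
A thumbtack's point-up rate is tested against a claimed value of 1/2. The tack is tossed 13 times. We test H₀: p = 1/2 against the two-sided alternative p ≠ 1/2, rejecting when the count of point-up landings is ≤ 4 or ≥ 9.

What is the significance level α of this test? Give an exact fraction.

1093/4096

The significance level is the null-hypothesis probability of the rejection region {≤4} ∪ {≥9}.
By symmetry, α = 2·P(X ≤ 4) = 2·(1 + 13 + 78 + 286 + 715)/8192 = 2186/8192 = 1093/4096.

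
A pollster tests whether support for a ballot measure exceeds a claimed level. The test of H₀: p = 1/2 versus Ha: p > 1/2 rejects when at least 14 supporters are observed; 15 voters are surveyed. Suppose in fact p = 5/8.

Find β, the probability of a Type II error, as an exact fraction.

Under the alternative p = 5/8, K ~ Binomial(15, 5/8); β is the probability the test does not reject, P(K < 14).
Equivalently, β = 1 − P(K ≥ 14) = 17439598153791/17592186044416.

17439598153791/17592186044416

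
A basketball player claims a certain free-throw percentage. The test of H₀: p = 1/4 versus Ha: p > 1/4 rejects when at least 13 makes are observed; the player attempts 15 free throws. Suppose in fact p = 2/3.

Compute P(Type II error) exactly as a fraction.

β = P(fail to reject H₀ | Ha true) = P(Y ≤ 12 | p = 2/3), Y ~ Binomial(15, 2/3).
Equivalently, β = 1 − P(Y ≥ 13) = 13210219/14348907.

13210219/14348907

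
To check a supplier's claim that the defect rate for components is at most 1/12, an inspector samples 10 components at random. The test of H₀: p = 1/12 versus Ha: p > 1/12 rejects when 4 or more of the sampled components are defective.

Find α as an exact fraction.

α = P(reject H₀ | H₀ true) = P(X ≥ 4 | p = 1/12), X ~ Binomial(10, 1/12).
α = 1 − P(X ≤ 3) = 1 − 5125125973/5159780352 = 34654379/5159780352.

34654379/5159780352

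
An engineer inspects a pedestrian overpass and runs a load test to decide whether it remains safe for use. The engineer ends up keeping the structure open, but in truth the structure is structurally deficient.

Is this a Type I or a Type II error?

The null hypothesis here is that the structure meets the required load capacity (safe).
'Keeping the structure open' corresponds to failing to reject H₀.
H₀ was not rejected but H₀ is false — a Type II error (false negative).

Type II error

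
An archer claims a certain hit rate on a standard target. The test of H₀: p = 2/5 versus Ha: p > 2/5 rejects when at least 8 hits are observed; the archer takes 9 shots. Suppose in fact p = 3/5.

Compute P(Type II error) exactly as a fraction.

A Type II error is failing to reject when Ha holds: with p = 3/5, β = P(S ≤ 7).
Summing C(9,j)·(3/5)^j·(2/5)^{9-j} for j = 0..7 gives 1815344/1953125.

1815344/1953125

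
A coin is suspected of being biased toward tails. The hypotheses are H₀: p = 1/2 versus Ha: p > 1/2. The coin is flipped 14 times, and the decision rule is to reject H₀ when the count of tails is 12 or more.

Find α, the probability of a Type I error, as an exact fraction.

53/8192

α = P(reject H₀ | H₀ true) = P(S ≥ 12 | p = 1/2), with S ~ Binomial(14, 1/2).
Summing the upper tail: (91 + 14 + 1) / 2^14 = 106/16384 = 53/8192.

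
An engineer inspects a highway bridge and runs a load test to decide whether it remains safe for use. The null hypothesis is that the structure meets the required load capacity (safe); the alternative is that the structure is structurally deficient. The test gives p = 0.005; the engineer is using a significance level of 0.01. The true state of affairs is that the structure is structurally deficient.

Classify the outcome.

Since p = 0.005 < α = 0.01, H₀ is rejected.
H₀ is false (actually the structure is structurally deficient).
The decision matches the true state — no error.

No error (correct decision).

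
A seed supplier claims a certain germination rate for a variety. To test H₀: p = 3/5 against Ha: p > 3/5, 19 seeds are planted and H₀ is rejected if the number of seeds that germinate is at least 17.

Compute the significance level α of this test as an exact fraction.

104216111541/19073486328125

α = P(reject H₀ | H₀ true) = P(S ≥ 17 | p = 3/5), with S ~ Binomial(19, 3/5).
Adding the binomial terms for j = 17 through 19 with p = 3/5 yields 104216111541/19073486328125.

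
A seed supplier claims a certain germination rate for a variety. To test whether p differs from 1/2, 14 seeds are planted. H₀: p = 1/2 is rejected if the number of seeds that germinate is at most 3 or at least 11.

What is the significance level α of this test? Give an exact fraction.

Under H₀, S ~ Binomial(14, 1/2); α is the probability of landing in either tail, P(S ≤ 3) + P(S ≥ 11).
The two tails are symmetric, so α = 2·(1 + 14 + 91 + 364)/2^14 = 940/16384 = 235/4096.

235/4096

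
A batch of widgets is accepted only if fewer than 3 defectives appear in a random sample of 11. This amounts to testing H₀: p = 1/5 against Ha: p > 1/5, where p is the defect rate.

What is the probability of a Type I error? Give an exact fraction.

3736313/9765625

Under H₀, Y ~ Binomial(11, 1/5); the Type I error rate is P(Y ≥ 3).
Computing the lower-tail complement: 1 − 6029312/9765625 = 3736313/9765625.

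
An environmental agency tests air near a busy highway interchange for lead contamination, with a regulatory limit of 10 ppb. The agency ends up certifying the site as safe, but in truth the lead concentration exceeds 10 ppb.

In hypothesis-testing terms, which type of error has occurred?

Type II error

The null hypothesis here is that the lead concentration is at or below 10 ppb (safe).
'Certifying the site as safe' corresponds to failing to reject H₀.
H₀ was not rejected but H₀ is false — a Type II error (false negative).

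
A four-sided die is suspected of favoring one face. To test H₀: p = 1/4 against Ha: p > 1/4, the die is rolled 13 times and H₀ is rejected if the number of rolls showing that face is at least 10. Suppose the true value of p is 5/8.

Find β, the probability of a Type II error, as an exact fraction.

107331531597/137438953472

A Type II error is failing to reject when Ha holds: with p = 5/8, β = P(X ≤ 9).
Adding the binomial probabilities P(X=0)+…+P(X=9) at p = 5/8 gives 107331531597/137438953472.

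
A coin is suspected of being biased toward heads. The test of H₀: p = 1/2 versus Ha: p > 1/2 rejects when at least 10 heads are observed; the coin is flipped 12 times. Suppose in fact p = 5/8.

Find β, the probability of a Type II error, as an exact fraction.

60916742361/68719476736

A Type II error is failing to reject when Ha holds: with p = 5/8, β = P(K ≤ 9).
Summing C(12,j)·(5/8)^j·(3/8)^{12-j} for j = 0..9 gives 60916742361/68719476736.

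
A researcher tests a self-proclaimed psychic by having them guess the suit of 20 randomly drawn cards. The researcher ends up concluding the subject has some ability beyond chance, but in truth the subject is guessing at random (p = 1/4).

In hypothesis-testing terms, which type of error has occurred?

The null hypothesis here is that the subject is guessing at random (p = 1/4).
'Concluding the subject has some ability beyond chance' corresponds to rejecting H₀.
H₀ was rejected but H₀ is true — a Type I error (false positive).

Type I error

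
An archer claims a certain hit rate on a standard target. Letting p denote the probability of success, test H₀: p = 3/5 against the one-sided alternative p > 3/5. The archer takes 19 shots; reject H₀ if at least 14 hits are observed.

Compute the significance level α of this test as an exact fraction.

3107499742269/19073486328125

α = P(reject H₀ | H₀ true) = P(X ≥ 14 | p = 3/5), with X ~ Binomial(19, 3/5).
Summing C(19,j)(3/5)^j(2/5)^{19−j} for j = 14,…,19 gives 3107499742269/19073486328125.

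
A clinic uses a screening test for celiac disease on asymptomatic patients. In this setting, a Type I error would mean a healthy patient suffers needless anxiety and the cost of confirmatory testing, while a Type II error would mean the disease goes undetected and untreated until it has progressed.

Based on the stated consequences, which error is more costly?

Type II error

The Type II consequence (the disease goes undetected and untreated until it has progressed) is more severe than the Type I consequence (a healthy patient suffers needless anxiety and the cost of confirmatory testing).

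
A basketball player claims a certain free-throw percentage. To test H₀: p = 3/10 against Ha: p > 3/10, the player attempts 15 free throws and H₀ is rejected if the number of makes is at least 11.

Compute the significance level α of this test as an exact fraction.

672234069807/1000000000000000

The Type I error probability is α = P(K ≥ 11) computed under H₀, where K ~ Binomial(15, 3/10).
Adding the binomial terms for j = 11 through 15 with p = 3/10 yields 672234069807/1000000000000000.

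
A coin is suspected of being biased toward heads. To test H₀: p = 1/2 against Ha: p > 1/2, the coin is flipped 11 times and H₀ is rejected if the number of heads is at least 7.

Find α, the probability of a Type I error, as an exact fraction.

281/1024

The Type I error probability is α = P(X ≥ 7) computed under H₀, where X ~ Binomial(11, 1/2).
That's C(11,7) + C(11,8) + C(11,9) + C(11,10) + C(11,11) over 2^11, i.e. (330 + 165 + 55 + 11 + 1)/2048 = 562/2048 = 281/1024.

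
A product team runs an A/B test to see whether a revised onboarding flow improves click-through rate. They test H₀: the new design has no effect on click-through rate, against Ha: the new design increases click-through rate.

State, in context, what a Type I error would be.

A Type I error would mean concluding that the new design increases click-through rate when in fact the new design has no effect on click-through rate.

A Type I error is rejecting H₀ when H₀ is true.
Here that means shipping the new feature to all users when actually the new design has no effect on click-through rate.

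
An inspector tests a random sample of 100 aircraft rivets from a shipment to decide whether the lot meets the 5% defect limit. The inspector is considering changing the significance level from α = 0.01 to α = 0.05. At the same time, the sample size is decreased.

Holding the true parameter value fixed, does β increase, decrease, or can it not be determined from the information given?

Cannot be determined from the information given.

The first change alone would make β decrease; the second alone would make β increase. Which effect dominates depends on the magnitudes, which are not given.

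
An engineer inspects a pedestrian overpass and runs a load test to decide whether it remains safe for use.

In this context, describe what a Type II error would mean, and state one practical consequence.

A Type II error would mean concluding that the structure meets the required load capacity (safe) (or at least failing to establish that the structure is structurally deficient) when in fact the structure is structurally deficient. Consequence: a deficient structure remains in service and may fail under load.

With the conventional null hypothesis that the structure meets the required load capacity (safe):
A Type II error is failing to reject H₀ when H₀ is false.
Here that means keeping the structure open when actually the structure is structurally deficient.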